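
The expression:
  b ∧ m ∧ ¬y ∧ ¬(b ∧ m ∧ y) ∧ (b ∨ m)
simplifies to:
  b ∧ m ∧ ¬y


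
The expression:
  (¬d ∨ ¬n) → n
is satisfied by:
  {n: True}


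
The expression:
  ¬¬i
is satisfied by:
  {i: True}


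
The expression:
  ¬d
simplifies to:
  ¬d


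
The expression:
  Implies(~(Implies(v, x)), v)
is always true.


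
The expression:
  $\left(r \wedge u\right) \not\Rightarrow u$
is never true.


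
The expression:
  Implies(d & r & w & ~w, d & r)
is always true.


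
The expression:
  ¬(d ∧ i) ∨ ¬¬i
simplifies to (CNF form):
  True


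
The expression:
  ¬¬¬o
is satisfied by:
  {o: False}


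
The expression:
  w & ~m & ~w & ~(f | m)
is never true.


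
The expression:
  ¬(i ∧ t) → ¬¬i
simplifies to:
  i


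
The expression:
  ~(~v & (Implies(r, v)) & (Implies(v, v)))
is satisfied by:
  {r: True, v: True}
  {r: True, v: False}
  {v: True, r: False}


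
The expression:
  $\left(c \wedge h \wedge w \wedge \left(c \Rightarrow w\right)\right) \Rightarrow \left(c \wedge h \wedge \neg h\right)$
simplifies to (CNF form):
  $\neg c \vee \neg h \vee \neg w$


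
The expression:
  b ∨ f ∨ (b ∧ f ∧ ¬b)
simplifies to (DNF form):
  b ∨ f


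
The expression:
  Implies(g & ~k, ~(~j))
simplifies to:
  j | k | ~g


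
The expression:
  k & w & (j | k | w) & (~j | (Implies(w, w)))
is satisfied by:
  {w: True, k: True}


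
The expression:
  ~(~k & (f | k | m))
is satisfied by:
  {k: True, m: False, f: False}
  {f: True, k: True, m: False}
  {k: True, m: True, f: False}
  {f: True, k: True, m: True}
  {f: False, m: False, k: False}


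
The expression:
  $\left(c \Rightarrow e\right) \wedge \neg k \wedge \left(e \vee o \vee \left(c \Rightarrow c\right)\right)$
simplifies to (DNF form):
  $\left(e \wedge \neg k\right) \vee \left(\neg c \wedge \neg k\right)$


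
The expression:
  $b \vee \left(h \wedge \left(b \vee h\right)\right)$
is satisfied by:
  {b: True, h: True}
  {b: True, h: False}
  {h: True, b: False}


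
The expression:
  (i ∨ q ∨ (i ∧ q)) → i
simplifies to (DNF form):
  i ∨ ¬q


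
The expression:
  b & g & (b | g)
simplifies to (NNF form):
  b & g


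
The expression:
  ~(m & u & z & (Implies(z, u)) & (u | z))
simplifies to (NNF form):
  ~m | ~u | ~z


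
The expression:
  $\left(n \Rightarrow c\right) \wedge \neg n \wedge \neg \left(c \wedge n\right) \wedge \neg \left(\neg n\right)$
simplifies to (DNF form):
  $\text{False}$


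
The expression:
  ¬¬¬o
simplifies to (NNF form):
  ¬o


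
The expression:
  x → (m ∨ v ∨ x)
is always true.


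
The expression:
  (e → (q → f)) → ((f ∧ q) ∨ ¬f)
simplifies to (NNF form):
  q ∨ ¬f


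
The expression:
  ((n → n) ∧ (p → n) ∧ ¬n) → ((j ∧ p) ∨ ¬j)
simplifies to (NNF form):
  n ∨ p ∨ ¬j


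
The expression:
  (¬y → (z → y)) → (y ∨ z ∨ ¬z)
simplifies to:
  True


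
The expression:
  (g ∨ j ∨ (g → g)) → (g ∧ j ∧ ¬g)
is never true.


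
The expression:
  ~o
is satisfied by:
  {o: False}


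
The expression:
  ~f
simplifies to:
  ~f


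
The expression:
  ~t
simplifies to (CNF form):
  ~t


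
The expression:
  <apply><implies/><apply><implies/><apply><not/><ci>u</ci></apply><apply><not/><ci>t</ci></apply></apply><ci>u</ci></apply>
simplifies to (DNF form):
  <apply><or/><ci>t</ci><ci>u</ci></apply>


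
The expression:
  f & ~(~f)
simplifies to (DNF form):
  f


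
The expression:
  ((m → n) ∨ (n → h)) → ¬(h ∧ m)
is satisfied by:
  {h: False, m: False}
  {m: True, h: False}
  {h: True, m: False}


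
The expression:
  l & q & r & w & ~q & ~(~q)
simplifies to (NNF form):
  False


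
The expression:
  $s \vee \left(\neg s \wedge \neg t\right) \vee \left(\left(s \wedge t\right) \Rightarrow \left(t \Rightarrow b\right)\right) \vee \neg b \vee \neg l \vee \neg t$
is always true.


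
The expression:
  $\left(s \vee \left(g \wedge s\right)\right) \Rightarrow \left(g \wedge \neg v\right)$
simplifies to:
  $\left(g \wedge \neg v\right) \vee \neg s$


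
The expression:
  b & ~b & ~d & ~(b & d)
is never true.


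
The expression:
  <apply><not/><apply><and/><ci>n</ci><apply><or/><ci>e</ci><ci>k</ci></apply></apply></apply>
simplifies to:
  <apply><or/><apply><not/><ci>n</ci></apply><apply><and/><apply><not/><ci>e</ci></apply><apply><not/><ci>k</ci></apply></apply></apply>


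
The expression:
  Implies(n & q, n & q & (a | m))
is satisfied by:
  {a: True, m: True, n: False, q: False}
  {a: True, m: False, n: False, q: False}
  {m: True, a: False, n: False, q: False}
  {a: False, m: False, n: False, q: False}
  {q: True, a: True, m: True, n: False}
  {q: True, a: True, m: False, n: False}
  {q: True, m: True, a: False, n: False}
  {q: True, m: False, a: False, n: False}
  {a: True, n: True, m: True, q: False}
  {a: True, n: True, m: False, q: False}
  {n: True, m: True, a: False, q: False}
  {n: True, a: False, m: False, q: False}
  {q: True, n: True, a: True, m: True}
  {q: True, n: True, a: True, m: False}
  {q: True, n: True, m: True, a: False}


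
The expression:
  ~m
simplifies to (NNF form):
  ~m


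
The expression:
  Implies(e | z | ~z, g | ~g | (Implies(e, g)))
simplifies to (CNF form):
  True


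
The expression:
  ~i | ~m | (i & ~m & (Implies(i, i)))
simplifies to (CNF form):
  ~i | ~m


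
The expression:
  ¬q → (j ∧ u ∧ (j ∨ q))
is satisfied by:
  {q: True, j: True, u: True}
  {q: True, j: True, u: False}
  {q: True, u: True, j: False}
  {q: True, u: False, j: False}
  {j: True, u: True, q: False}


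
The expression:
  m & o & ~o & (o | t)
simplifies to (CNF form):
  False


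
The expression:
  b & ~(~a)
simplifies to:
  a & b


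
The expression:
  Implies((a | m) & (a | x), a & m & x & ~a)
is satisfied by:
  {m: False, a: False, x: False}
  {x: True, m: False, a: False}
  {m: True, x: False, a: False}


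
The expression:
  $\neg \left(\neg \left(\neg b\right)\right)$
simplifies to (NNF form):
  $\neg b$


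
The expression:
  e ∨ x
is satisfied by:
  {x: True, e: True}
  {x: True, e: False}
  {e: True, x: False}


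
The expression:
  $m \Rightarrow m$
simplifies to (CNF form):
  $\text{True}$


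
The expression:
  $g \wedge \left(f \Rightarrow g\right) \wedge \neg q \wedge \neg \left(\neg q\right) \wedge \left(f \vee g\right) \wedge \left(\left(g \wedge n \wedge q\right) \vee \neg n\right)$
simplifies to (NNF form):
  $\text{False}$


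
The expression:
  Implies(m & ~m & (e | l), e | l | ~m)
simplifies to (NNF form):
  True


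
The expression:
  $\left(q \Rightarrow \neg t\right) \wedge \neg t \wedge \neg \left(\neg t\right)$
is never true.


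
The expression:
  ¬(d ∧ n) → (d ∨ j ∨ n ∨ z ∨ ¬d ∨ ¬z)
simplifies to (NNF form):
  True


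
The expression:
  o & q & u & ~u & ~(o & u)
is never true.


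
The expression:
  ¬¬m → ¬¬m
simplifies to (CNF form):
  True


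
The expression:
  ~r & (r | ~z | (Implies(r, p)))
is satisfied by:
  {r: False}


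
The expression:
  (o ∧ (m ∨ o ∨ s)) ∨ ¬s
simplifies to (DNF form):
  o ∨ ¬s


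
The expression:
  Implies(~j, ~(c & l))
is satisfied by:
  {j: True, l: False, c: False}
  {l: False, c: False, j: False}
  {j: True, c: True, l: False}
  {c: True, l: False, j: False}
  {j: True, l: True, c: False}
  {l: True, j: False, c: False}
  {j: True, c: True, l: True}


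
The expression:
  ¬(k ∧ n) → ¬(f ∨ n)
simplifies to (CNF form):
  (k ∨ ¬f) ∧ (k ∨ ¬n) ∧ (n ∨ ¬f) ∧ (n ∨ ¬n)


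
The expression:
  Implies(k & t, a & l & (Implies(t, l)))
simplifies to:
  ~k | ~t | (a & l)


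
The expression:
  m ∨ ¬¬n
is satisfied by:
  {n: True, m: True}
  {n: True, m: False}
  {m: True, n: False}


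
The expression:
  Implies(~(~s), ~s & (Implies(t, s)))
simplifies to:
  ~s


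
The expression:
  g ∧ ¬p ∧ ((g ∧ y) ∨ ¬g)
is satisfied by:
  {g: True, y: True, p: False}


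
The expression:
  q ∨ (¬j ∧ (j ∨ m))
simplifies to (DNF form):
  q ∨ (m ∧ ¬j)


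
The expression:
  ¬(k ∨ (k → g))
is never true.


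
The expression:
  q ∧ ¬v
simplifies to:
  q ∧ ¬v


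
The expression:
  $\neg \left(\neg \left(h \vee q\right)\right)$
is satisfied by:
  {q: True, h: True}
  {q: True, h: False}
  {h: True, q: False}


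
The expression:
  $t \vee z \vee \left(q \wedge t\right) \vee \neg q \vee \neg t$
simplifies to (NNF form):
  $\text{True}$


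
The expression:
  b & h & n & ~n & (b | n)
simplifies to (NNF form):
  False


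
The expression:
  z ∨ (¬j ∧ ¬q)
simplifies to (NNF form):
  z ∨ (¬j ∧ ¬q)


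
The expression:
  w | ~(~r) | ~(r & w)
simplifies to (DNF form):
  True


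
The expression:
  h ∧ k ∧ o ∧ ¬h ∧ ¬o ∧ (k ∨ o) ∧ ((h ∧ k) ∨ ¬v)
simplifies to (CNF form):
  False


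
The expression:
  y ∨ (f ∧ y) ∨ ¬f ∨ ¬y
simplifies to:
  True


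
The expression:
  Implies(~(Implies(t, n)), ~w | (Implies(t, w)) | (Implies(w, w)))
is always true.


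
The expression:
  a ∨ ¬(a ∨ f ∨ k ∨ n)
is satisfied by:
  {a: True, n: False, k: False, f: False}
  {f: True, a: True, n: False, k: False}
  {a: True, k: True, n: False, f: False}
  {f: True, a: True, k: True, n: False}
  {a: True, n: True, k: False, f: False}
  {a: True, f: True, n: True, k: False}
  {a: True, k: True, n: True, f: False}
  {f: True, a: True, k: True, n: True}
  {f: False, n: False, k: False, a: False}


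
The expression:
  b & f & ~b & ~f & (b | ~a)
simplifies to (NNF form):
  False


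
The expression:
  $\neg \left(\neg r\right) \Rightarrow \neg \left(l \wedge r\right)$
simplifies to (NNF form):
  $\neg l \vee \neg r$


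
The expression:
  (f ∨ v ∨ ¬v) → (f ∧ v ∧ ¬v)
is never true.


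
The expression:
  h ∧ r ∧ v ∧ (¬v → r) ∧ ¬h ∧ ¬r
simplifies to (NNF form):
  False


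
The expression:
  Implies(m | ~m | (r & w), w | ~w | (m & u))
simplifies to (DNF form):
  True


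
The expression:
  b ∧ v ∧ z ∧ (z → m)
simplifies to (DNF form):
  b ∧ m ∧ v ∧ z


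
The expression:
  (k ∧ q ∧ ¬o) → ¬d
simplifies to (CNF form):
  o ∨ ¬d ∨ ¬k ∨ ¬q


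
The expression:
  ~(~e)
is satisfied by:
  {e: True}


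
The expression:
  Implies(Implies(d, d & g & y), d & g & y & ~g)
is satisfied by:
  {d: True, g: False, y: False}
  {d: True, y: True, g: False}
  {d: True, g: True, y: False}


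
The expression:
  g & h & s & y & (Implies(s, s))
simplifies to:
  g & h & s & y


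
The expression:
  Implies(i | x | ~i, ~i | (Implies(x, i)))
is always true.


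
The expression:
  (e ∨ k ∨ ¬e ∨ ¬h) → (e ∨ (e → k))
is always true.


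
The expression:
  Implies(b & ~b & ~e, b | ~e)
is always true.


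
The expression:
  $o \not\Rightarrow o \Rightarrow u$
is always true.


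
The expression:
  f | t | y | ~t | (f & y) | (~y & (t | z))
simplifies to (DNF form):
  True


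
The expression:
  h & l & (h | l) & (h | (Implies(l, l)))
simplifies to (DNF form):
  h & l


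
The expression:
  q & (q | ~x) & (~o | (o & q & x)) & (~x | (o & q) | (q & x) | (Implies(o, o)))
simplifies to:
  q & (x | ~o)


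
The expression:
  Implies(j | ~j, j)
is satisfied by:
  {j: True}


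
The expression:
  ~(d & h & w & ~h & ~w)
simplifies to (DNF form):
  True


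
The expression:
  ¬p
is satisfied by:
  {p: False}


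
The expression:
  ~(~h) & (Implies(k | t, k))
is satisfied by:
  {h: True, k: True, t: False}
  {h: True, t: False, k: False}
  {h: True, k: True, t: True}


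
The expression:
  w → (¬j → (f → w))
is always true.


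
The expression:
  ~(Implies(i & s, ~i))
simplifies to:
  i & s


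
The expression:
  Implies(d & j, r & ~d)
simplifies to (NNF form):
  ~d | ~j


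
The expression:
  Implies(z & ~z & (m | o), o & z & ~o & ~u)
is always true.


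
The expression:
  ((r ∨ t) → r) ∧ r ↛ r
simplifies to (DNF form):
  False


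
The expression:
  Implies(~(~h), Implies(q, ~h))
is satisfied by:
  {h: False, q: False}
  {q: True, h: False}
  {h: True, q: False}


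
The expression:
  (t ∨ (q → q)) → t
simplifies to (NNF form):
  t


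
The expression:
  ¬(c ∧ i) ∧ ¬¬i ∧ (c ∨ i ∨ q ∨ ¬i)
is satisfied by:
  {i: True, c: False}


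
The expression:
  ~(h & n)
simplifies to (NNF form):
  ~h | ~n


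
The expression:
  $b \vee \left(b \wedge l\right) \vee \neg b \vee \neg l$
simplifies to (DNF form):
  $\text{True}$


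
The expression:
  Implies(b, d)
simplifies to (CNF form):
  d | ~b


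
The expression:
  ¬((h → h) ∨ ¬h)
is never true.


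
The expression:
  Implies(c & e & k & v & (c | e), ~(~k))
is always true.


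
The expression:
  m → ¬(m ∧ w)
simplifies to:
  ¬m ∨ ¬w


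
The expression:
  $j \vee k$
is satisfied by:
  {k: True, j: True}
  {k: True, j: False}
  {j: True, k: False}


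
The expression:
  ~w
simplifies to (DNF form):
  ~w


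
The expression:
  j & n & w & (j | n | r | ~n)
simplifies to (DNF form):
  j & n & w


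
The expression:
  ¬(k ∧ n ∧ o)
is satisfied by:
  {k: False, o: False, n: False}
  {n: True, k: False, o: False}
  {o: True, k: False, n: False}
  {n: True, o: True, k: False}
  {k: True, n: False, o: False}
  {n: True, k: True, o: False}
  {o: True, k: True, n: False}


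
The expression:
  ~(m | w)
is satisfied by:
  {w: False, m: False}


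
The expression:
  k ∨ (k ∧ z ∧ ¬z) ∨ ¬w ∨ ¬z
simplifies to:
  k ∨ ¬w ∨ ¬z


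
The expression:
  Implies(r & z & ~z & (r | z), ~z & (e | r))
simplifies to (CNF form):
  True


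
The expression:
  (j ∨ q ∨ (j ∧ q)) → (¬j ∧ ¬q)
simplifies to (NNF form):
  ¬j ∧ ¬q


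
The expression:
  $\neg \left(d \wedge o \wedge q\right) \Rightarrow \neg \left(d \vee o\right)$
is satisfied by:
  {q: True, o: False, d: False}
  {q: False, o: False, d: False}
  {d: True, o: True, q: True}


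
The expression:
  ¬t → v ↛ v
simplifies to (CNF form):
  t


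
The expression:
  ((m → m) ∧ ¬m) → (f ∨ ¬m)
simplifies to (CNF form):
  True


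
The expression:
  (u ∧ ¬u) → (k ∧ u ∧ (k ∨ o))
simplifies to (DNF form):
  True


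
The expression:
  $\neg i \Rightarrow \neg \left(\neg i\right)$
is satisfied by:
  {i: True}


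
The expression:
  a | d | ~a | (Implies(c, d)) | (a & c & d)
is always true.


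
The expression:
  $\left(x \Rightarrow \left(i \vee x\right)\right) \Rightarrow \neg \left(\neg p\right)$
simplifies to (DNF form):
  $p$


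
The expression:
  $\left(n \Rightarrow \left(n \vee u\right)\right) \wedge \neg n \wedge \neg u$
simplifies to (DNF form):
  $\neg n \wedge \neg u$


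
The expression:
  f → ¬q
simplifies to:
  ¬f ∨ ¬q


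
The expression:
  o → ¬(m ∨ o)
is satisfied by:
  {o: False}


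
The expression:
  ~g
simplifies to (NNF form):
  ~g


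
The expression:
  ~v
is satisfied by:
  {v: False}


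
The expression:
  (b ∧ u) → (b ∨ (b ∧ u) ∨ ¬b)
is always true.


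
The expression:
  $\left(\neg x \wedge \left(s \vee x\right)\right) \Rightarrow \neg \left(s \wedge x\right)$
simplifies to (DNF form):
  $\text{True}$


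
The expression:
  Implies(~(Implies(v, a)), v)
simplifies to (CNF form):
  True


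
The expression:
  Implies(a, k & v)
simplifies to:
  ~a | (k & v)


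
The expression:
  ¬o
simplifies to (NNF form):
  ¬o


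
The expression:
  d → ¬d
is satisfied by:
  {d: False}


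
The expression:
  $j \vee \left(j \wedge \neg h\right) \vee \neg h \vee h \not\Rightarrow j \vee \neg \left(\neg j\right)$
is always true.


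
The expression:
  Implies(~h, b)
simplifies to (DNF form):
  b | h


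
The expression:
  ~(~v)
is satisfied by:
  {v: True}


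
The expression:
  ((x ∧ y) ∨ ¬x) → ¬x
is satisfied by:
  {y: False, x: False}
  {x: True, y: False}
  {y: True, x: False}


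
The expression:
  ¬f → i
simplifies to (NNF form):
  f ∨ i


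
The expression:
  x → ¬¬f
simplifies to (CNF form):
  f ∨ ¬x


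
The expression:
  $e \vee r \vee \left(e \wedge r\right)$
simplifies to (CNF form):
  $e \vee r$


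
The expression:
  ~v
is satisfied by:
  {v: False}


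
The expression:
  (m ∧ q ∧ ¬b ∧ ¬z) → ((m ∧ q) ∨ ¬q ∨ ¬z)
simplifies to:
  True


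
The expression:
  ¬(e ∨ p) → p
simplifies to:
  e ∨ p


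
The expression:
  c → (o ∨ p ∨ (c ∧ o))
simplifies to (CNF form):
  o ∨ p ∨ ¬c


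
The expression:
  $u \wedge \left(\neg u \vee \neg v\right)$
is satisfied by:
  {u: True, v: False}


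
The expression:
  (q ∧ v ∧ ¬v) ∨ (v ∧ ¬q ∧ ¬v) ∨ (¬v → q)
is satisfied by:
  {q: True, v: True}
  {q: True, v: False}
  {v: True, q: False}


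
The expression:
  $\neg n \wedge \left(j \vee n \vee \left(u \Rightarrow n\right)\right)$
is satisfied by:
  {j: True, n: False, u: False}
  {n: False, u: False, j: False}
  {u: True, j: True, n: False}


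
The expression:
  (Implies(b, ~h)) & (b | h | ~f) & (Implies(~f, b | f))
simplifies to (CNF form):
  (b | f) & (b | h) & (~b | ~h)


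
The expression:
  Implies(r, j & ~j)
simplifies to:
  ~r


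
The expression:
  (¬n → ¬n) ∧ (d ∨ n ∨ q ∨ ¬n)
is always true.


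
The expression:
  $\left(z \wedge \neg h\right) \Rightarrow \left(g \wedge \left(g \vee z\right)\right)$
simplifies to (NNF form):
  $g \vee h \vee \neg z$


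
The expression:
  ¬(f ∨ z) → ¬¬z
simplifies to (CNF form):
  f ∨ z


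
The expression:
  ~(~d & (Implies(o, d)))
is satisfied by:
  {d: True, o: True}
  {d: True, o: False}
  {o: True, d: False}


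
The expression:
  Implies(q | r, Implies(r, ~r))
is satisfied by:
  {r: False}


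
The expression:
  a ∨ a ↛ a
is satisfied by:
  {a: True}


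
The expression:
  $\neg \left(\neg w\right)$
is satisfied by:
  {w: True}


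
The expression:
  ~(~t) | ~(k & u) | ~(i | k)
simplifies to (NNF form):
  t | ~k | ~u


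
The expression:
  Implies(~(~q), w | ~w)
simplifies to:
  True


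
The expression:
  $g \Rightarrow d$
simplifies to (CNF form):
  $d \vee \neg g$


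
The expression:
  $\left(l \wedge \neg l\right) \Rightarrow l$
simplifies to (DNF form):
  $\text{True}$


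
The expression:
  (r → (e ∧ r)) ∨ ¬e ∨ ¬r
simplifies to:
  True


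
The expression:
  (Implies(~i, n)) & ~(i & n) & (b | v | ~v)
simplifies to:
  (i & ~n) | (n & ~i)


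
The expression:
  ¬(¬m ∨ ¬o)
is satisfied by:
  {m: True, o: True}


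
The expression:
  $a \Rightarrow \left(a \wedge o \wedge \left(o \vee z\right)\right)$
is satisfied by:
  {o: True, a: False}
  {a: False, o: False}
  {a: True, o: True}


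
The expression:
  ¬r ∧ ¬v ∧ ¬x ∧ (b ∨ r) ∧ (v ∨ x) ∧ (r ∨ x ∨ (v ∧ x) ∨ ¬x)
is never true.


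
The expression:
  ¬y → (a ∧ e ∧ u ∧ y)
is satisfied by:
  {y: True}


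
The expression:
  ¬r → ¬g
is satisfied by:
  {r: True, g: False}
  {g: False, r: False}
  {g: True, r: True}


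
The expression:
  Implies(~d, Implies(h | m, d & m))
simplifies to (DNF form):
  d | (~h & ~m)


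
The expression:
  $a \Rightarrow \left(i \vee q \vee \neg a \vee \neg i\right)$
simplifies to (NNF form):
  $\text{True}$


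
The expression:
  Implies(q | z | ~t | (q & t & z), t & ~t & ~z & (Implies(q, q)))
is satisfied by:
  {t: True, q: False, z: False}


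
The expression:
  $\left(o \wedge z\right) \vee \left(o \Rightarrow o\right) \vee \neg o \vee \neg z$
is always true.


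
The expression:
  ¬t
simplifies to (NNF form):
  ¬t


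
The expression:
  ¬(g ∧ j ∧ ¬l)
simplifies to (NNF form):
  l ∨ ¬g ∨ ¬j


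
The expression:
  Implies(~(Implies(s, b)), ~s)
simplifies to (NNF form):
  b | ~s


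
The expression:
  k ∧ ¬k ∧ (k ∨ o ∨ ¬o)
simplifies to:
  False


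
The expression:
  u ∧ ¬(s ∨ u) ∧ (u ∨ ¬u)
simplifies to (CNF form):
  False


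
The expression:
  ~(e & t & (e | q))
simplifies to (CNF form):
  ~e | ~t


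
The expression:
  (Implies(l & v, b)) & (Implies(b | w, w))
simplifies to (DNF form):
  (b & w) | (~b & ~l) | (~b & ~v)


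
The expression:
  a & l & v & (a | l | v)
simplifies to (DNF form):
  a & l & v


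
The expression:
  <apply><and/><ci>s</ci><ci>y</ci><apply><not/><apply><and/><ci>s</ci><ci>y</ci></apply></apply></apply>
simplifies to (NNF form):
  <false/>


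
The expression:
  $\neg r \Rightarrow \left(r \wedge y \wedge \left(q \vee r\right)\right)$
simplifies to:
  $r$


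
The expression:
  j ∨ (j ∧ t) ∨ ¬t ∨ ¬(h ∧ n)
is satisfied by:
  {j: True, t: False, n: False, h: False}
  {j: False, t: False, n: False, h: False}
  {h: True, j: True, t: False, n: False}
  {h: True, j: False, t: False, n: False}
  {n: True, j: True, t: False, h: False}
  {n: True, j: False, t: False, h: False}
  {h: True, n: True, j: True, t: False}
  {h: True, n: True, j: False, t: False}
  {t: True, j: True, h: False, n: False}
  {t: True, j: False, h: False, n: False}
  {h: True, t: True, j: True, n: False}
  {h: True, t: True, j: False, n: False}
  {n: True, t: True, j: True, h: False}
  {n: True, t: True, j: False, h: False}
  {n: True, t: True, h: True, j: True}


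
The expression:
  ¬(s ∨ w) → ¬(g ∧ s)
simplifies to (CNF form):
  True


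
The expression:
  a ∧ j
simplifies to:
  a ∧ j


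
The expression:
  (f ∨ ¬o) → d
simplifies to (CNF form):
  (d ∨ o) ∧ (d ∨ ¬f)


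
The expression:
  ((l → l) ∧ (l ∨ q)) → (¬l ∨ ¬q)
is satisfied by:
  {l: False, q: False}
  {q: True, l: False}
  {l: True, q: False}


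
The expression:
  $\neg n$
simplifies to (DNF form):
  $\neg n$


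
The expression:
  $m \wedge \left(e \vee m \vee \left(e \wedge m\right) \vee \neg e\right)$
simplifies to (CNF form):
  $m$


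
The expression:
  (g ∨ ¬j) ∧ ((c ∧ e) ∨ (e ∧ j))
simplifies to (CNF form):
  e ∧ (c ∨ j) ∧ (g ∨ ¬j)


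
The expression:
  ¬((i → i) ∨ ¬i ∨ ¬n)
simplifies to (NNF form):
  False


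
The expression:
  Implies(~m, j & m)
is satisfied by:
  {m: True}


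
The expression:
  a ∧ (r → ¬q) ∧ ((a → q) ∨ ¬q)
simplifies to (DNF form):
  (a ∧ ¬q) ∨ (a ∧ ¬r)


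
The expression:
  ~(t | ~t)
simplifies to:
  False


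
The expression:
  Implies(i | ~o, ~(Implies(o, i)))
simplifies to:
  o & ~i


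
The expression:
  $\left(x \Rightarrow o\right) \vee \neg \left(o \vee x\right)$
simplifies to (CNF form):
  $o \vee \neg x$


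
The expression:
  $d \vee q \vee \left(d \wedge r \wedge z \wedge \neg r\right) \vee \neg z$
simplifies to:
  $d \vee q \vee \neg z$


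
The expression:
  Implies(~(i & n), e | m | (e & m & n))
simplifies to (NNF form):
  e | m | (i & n)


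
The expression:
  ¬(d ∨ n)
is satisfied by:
  {n: False, d: False}


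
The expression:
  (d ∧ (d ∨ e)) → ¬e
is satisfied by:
  {e: False, d: False}
  {d: True, e: False}
  {e: True, d: False}


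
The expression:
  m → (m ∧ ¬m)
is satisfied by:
  {m: False}


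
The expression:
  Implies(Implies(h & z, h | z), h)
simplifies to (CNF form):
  h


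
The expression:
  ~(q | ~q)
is never true.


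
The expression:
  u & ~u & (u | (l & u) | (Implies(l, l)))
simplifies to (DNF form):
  False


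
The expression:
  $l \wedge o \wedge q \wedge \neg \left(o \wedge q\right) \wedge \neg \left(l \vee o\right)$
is never true.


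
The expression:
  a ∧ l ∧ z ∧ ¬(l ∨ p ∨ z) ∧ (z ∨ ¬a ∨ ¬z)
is never true.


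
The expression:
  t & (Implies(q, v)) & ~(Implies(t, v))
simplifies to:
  t & ~q & ~v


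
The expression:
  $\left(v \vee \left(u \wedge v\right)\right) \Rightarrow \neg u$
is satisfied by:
  {u: False, v: False}
  {v: True, u: False}
  {u: True, v: False}


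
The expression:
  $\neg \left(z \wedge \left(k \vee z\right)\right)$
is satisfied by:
  {z: False}


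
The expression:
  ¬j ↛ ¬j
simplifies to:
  False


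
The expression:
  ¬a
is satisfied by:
  {a: False}


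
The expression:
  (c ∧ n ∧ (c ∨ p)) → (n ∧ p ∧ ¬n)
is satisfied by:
  {c: False, n: False}
  {n: True, c: False}
  {c: True, n: False}


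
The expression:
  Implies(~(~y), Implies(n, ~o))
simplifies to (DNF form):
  ~n | ~o | ~y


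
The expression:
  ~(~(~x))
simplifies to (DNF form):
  ~x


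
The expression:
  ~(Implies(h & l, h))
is never true.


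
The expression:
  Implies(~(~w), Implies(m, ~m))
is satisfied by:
  {w: False, m: False}
  {m: True, w: False}
  {w: True, m: False}


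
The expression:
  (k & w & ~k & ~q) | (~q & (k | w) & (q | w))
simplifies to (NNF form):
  w & ~q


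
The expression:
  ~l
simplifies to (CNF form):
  ~l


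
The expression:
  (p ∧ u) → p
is always true.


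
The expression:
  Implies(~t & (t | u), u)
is always true.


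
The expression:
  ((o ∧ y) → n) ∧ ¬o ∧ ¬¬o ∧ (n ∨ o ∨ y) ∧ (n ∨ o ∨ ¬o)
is never true.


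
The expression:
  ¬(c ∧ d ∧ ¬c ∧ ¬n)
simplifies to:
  True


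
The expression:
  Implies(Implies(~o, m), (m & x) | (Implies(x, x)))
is always true.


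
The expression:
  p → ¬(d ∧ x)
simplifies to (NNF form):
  ¬d ∨ ¬p ∨ ¬x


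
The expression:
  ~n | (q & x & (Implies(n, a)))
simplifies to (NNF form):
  ~n | (a & q & x)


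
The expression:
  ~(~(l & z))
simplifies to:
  l & z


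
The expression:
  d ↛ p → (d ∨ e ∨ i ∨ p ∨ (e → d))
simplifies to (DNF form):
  True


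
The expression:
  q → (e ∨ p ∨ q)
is always true.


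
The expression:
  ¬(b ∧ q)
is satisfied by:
  {q: False, b: False}
  {b: True, q: False}
  {q: True, b: False}


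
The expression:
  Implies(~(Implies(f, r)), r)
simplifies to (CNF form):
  r | ~f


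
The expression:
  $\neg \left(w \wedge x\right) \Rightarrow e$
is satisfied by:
  {x: True, e: True, w: True}
  {x: True, e: True, w: False}
  {e: True, w: True, x: False}
  {e: True, w: False, x: False}
  {x: True, w: True, e: False}


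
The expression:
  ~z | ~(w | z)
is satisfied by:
  {z: False}


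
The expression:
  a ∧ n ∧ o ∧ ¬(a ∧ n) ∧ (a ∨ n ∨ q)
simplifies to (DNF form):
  False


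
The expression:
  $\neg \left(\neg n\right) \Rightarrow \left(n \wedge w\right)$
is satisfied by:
  {w: True, n: False}
  {n: False, w: False}
  {n: True, w: True}


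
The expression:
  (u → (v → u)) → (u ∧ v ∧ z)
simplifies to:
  u ∧ v ∧ z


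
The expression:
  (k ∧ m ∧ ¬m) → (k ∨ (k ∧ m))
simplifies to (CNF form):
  True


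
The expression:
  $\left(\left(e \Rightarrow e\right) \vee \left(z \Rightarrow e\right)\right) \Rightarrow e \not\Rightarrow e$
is never true.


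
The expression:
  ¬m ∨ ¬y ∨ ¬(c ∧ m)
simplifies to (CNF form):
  ¬c ∨ ¬m ∨ ¬y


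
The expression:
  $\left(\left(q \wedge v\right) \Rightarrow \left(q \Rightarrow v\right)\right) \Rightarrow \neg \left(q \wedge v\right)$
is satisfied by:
  {v: False, q: False}
  {q: True, v: False}
  {v: True, q: False}


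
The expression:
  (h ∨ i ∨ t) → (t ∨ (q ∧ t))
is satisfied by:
  {t: True, h: False, i: False}
  {i: True, t: True, h: False}
  {t: True, h: True, i: False}
  {i: True, t: True, h: True}
  {i: False, h: False, t: False}


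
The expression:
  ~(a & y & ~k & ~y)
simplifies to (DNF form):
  True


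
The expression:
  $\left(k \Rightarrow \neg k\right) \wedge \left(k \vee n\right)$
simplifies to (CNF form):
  $n \wedge \neg k$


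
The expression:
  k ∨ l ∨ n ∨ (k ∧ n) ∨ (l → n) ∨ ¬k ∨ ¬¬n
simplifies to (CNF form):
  True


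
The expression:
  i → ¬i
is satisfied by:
  {i: False}


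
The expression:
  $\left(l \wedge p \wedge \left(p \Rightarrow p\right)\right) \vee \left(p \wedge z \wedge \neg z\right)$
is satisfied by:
  {p: True, l: True}


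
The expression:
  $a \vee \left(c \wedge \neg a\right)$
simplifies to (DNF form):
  $a \vee c$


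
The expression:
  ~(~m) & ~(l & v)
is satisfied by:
  {m: True, l: False, v: False}
  {m: True, v: True, l: False}
  {m: True, l: True, v: False}


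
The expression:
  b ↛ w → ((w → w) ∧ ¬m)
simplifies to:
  w ∨ ¬b ∨ ¬m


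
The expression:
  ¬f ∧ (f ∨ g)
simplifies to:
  g ∧ ¬f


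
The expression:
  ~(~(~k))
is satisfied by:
  {k: False}


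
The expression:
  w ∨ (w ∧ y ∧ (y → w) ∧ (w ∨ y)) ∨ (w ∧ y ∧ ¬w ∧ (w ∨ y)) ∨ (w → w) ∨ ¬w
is always true.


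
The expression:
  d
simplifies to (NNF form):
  d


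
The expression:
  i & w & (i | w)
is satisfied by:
  {i: True, w: True}


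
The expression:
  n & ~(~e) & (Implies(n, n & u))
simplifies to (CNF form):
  e & n & u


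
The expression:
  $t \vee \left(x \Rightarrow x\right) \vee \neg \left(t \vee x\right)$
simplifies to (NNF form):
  $\text{True}$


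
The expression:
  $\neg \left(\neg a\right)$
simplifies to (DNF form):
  $a$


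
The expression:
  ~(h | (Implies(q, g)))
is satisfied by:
  {q: True, g: False, h: False}


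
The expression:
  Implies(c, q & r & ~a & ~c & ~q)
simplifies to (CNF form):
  ~c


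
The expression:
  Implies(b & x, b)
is always true.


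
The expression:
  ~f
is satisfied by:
  {f: False}


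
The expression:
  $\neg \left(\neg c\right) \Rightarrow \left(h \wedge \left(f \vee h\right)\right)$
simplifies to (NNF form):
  $h \vee \neg c$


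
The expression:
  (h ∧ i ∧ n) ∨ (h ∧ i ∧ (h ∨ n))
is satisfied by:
  {h: True, i: True}


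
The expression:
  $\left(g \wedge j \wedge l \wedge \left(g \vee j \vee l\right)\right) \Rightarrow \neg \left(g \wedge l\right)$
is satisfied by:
  {l: False, g: False, j: False}
  {j: True, l: False, g: False}
  {g: True, l: False, j: False}
  {j: True, g: True, l: False}
  {l: True, j: False, g: False}
  {j: True, l: True, g: False}
  {g: True, l: True, j: False}


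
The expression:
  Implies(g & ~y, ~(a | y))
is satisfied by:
  {y: True, g: False, a: False}
  {g: False, a: False, y: False}
  {y: True, a: True, g: False}
  {a: True, g: False, y: False}
  {y: True, g: True, a: False}
  {g: True, y: False, a: False}
  {y: True, a: True, g: True}


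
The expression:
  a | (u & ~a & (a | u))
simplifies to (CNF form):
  a | u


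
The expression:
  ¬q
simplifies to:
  ¬q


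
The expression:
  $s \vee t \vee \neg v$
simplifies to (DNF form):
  $s \vee t \vee \neg v$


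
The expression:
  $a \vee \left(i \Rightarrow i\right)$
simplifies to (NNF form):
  $\text{True}$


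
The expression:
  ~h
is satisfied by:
  {h: False}


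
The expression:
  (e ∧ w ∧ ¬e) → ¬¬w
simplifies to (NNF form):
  True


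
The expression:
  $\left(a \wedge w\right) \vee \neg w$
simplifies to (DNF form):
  $a \vee \neg w$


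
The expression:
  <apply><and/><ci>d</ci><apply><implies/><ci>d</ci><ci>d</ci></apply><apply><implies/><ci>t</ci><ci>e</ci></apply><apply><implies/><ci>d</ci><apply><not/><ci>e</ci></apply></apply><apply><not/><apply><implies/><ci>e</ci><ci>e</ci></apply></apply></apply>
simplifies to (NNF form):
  <false/>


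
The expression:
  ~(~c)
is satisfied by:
  {c: True}


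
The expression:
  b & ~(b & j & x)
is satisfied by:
  {b: True, x: False, j: False}
  {j: True, b: True, x: False}
  {x: True, b: True, j: False}


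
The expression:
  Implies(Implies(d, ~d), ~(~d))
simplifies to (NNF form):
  d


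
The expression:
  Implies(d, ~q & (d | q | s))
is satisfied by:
  {q: False, d: False}
  {d: True, q: False}
  {q: True, d: False}


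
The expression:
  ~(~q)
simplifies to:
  q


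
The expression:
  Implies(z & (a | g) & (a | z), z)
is always true.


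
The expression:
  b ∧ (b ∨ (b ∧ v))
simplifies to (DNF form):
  b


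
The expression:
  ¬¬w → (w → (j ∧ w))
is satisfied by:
  {j: True, w: False}
  {w: False, j: False}
  {w: True, j: True}


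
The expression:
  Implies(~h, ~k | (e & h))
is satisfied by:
  {h: True, k: False}
  {k: False, h: False}
  {k: True, h: True}


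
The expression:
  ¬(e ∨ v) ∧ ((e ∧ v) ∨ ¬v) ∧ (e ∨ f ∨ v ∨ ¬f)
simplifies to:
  ¬e ∧ ¬v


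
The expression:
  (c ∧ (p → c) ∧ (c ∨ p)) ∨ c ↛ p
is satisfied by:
  {c: True}


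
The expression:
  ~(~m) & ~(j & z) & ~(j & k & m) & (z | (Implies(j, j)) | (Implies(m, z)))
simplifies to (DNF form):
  (m & ~j) | (m & ~j & ~k) | (m & ~j & ~z) | (m & ~k & ~z)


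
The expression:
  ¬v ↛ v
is always true.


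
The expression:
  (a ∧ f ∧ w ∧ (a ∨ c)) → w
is always true.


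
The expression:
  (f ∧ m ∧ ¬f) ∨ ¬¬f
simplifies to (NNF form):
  f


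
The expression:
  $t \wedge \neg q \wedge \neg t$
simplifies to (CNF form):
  $\text{False}$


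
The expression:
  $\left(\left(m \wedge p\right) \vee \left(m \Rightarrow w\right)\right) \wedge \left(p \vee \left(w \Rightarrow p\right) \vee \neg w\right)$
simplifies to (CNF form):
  $\left(p \vee \neg m\right) \wedge \left(p \vee \neg w\right)$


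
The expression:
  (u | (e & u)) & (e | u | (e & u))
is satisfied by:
  {u: True}


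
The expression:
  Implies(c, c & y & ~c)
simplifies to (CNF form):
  ~c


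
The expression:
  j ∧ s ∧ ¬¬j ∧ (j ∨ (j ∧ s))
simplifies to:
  j ∧ s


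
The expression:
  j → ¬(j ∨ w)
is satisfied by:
  {j: False}


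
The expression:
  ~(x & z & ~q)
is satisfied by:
  {q: True, z: False, x: False}
  {z: False, x: False, q: False}
  {x: True, q: True, z: False}
  {x: True, z: False, q: False}
  {q: True, z: True, x: False}
  {z: True, q: False, x: False}
  {x: True, z: True, q: True}


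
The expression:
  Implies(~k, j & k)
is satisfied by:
  {k: True}


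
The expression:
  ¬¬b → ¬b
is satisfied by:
  {b: False}


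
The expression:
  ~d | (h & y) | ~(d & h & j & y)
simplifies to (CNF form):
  True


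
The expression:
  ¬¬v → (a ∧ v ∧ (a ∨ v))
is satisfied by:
  {a: True, v: False}
  {v: False, a: False}
  {v: True, a: True}


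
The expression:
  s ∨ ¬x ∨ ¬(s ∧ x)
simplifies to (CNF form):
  True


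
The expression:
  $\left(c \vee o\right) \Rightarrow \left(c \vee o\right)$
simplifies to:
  $\text{True}$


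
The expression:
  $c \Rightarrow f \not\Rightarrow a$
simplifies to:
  $\left(f \wedge \neg a\right) \vee \neg c$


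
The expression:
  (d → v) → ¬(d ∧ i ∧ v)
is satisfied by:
  {v: False, d: False, i: False}
  {i: True, v: False, d: False}
  {d: True, v: False, i: False}
  {i: True, d: True, v: False}
  {v: True, i: False, d: False}
  {i: True, v: True, d: False}
  {d: True, v: True, i: False}


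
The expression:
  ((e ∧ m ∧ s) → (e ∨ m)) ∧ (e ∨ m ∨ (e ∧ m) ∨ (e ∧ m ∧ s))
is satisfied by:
  {m: True, e: True}
  {m: True, e: False}
  {e: True, m: False}


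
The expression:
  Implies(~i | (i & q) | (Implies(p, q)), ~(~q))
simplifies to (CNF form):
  (i | q) & (p | q)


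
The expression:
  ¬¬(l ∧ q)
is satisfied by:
  {q: True, l: True}


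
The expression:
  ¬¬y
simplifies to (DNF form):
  y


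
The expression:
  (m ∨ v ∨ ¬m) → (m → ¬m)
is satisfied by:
  {m: False}


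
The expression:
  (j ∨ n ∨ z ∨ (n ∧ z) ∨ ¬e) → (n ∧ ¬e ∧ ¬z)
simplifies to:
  ¬z ∧ (e ∨ n) ∧ (n ∨ ¬j) ∧ (¬e ∨ ¬n)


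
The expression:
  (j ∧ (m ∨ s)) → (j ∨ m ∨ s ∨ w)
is always true.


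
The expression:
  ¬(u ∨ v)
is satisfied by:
  {u: False, v: False}


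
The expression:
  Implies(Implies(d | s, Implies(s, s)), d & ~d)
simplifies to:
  False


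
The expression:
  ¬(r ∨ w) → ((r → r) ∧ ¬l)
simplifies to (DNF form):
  r ∨ w ∨ ¬l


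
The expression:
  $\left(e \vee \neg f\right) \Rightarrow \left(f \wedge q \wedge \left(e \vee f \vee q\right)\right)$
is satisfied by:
  {q: True, f: True, e: False}
  {f: True, e: False, q: False}
  {q: True, e: True, f: True}


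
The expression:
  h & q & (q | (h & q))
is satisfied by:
  {h: True, q: True}


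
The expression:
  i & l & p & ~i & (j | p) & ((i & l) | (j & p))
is never true.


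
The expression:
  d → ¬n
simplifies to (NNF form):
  ¬d ∨ ¬n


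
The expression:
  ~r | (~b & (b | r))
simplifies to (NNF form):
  ~b | ~r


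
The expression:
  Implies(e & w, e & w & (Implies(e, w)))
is always true.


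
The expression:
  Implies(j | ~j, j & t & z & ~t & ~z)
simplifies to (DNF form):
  False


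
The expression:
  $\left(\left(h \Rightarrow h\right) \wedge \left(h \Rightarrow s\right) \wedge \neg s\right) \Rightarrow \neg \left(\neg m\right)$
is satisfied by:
  {s: True, m: True, h: True}
  {s: True, m: True, h: False}
  {s: True, h: True, m: False}
  {s: True, h: False, m: False}
  {m: True, h: True, s: False}
  {m: True, h: False, s: False}
  {h: True, m: False, s: False}


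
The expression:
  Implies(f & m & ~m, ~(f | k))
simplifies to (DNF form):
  True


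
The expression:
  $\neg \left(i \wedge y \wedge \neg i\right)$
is always true.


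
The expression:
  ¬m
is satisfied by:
  {m: False}


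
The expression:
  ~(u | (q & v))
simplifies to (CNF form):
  ~u & (~q | ~v)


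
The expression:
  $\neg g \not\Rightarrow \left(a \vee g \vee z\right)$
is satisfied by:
  {g: False, z: False, a: False}


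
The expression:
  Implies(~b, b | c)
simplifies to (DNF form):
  b | c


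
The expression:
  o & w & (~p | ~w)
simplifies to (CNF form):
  o & w & ~p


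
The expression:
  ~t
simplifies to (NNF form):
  ~t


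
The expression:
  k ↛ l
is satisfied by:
  {k: True, l: False}


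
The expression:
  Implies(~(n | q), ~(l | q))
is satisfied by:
  {n: True, q: True, l: False}
  {n: True, l: False, q: False}
  {q: True, l: False, n: False}
  {q: False, l: False, n: False}
  {n: True, q: True, l: True}
  {n: True, l: True, q: False}
  {q: True, l: True, n: False}
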